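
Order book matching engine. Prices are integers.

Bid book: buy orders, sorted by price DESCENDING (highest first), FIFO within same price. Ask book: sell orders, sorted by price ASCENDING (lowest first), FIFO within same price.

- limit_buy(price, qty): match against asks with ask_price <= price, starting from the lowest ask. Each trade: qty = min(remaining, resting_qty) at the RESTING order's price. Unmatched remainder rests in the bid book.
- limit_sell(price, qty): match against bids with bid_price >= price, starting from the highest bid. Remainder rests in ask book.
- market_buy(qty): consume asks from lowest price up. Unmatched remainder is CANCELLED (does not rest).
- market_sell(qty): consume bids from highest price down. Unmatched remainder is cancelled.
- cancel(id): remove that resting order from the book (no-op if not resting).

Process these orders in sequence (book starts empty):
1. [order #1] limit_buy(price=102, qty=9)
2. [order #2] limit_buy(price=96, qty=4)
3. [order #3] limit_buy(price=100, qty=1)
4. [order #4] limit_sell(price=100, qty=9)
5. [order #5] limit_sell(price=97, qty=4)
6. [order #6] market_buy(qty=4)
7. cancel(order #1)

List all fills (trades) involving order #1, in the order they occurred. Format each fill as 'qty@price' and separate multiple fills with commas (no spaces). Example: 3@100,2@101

Answer: 9@102

Derivation:
After op 1 [order #1] limit_buy(price=102, qty=9): fills=none; bids=[#1:9@102] asks=[-]
After op 2 [order #2] limit_buy(price=96, qty=4): fills=none; bids=[#1:9@102 #2:4@96] asks=[-]
After op 3 [order #3] limit_buy(price=100, qty=1): fills=none; bids=[#1:9@102 #3:1@100 #2:4@96] asks=[-]
After op 4 [order #4] limit_sell(price=100, qty=9): fills=#1x#4:9@102; bids=[#3:1@100 #2:4@96] asks=[-]
After op 5 [order #5] limit_sell(price=97, qty=4): fills=#3x#5:1@100; bids=[#2:4@96] asks=[#5:3@97]
After op 6 [order #6] market_buy(qty=4): fills=#6x#5:3@97; bids=[#2:4@96] asks=[-]
After op 7 cancel(order #1): fills=none; bids=[#2:4@96] asks=[-]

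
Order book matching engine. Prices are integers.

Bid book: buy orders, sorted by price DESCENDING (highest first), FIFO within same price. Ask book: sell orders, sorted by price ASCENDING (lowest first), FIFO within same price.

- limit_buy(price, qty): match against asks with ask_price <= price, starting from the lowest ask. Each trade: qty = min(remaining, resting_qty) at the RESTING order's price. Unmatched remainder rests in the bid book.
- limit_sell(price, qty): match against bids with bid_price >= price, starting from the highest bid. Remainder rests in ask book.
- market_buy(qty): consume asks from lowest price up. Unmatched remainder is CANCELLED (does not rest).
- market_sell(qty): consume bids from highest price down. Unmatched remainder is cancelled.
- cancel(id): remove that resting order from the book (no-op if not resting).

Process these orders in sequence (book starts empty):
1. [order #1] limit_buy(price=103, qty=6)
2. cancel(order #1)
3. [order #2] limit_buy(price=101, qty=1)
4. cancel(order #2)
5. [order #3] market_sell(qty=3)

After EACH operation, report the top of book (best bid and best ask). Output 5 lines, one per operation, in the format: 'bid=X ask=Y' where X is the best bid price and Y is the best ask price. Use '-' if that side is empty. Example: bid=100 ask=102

After op 1 [order #1] limit_buy(price=103, qty=6): fills=none; bids=[#1:6@103] asks=[-]
After op 2 cancel(order #1): fills=none; bids=[-] asks=[-]
After op 3 [order #2] limit_buy(price=101, qty=1): fills=none; bids=[#2:1@101] asks=[-]
After op 4 cancel(order #2): fills=none; bids=[-] asks=[-]
After op 5 [order #3] market_sell(qty=3): fills=none; bids=[-] asks=[-]

Answer: bid=103 ask=-
bid=- ask=-
bid=101 ask=-
bid=- ask=-
bid=- ask=-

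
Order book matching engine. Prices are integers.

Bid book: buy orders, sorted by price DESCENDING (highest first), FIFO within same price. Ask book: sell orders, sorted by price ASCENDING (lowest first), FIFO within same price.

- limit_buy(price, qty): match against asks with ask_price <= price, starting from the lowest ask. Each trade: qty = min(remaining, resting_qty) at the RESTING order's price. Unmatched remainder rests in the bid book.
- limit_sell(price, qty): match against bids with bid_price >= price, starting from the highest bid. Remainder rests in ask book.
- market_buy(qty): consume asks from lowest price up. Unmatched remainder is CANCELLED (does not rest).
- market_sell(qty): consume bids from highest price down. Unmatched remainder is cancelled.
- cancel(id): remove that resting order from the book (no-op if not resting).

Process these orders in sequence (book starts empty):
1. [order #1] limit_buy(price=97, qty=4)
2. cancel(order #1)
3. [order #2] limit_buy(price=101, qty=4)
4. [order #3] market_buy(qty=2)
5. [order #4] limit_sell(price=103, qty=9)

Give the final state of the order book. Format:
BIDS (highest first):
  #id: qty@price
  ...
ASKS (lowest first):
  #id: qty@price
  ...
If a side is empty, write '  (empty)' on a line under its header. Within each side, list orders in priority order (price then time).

After op 1 [order #1] limit_buy(price=97, qty=4): fills=none; bids=[#1:4@97] asks=[-]
After op 2 cancel(order #1): fills=none; bids=[-] asks=[-]
After op 3 [order #2] limit_buy(price=101, qty=4): fills=none; bids=[#2:4@101] asks=[-]
After op 4 [order #3] market_buy(qty=2): fills=none; bids=[#2:4@101] asks=[-]
After op 5 [order #4] limit_sell(price=103, qty=9): fills=none; bids=[#2:4@101] asks=[#4:9@103]

Answer: BIDS (highest first):
  #2: 4@101
ASKS (lowest first):
  #4: 9@103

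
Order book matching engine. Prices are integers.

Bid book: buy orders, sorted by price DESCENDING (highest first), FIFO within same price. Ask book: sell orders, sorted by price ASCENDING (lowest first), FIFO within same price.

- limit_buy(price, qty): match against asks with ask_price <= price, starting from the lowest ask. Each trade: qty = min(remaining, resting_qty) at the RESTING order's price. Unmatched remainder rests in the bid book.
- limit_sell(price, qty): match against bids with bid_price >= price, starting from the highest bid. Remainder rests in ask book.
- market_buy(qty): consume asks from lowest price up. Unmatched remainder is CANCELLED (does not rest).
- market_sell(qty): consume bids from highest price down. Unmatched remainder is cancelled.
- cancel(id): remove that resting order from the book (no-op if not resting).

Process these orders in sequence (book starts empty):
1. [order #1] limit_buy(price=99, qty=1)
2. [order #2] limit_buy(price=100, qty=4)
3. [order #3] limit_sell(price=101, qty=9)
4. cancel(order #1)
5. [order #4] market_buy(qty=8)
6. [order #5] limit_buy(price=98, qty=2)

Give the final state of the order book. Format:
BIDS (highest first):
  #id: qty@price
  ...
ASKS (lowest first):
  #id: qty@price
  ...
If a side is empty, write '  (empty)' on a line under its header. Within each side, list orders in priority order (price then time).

After op 1 [order #1] limit_buy(price=99, qty=1): fills=none; bids=[#1:1@99] asks=[-]
After op 2 [order #2] limit_buy(price=100, qty=4): fills=none; bids=[#2:4@100 #1:1@99] asks=[-]
After op 3 [order #3] limit_sell(price=101, qty=9): fills=none; bids=[#2:4@100 #1:1@99] asks=[#3:9@101]
After op 4 cancel(order #1): fills=none; bids=[#2:4@100] asks=[#3:9@101]
After op 5 [order #4] market_buy(qty=8): fills=#4x#3:8@101; bids=[#2:4@100] asks=[#3:1@101]
After op 6 [order #5] limit_buy(price=98, qty=2): fills=none; bids=[#2:4@100 #5:2@98] asks=[#3:1@101]

Answer: BIDS (highest first):
  #2: 4@100
  #5: 2@98
ASKS (lowest first):
  #3: 1@101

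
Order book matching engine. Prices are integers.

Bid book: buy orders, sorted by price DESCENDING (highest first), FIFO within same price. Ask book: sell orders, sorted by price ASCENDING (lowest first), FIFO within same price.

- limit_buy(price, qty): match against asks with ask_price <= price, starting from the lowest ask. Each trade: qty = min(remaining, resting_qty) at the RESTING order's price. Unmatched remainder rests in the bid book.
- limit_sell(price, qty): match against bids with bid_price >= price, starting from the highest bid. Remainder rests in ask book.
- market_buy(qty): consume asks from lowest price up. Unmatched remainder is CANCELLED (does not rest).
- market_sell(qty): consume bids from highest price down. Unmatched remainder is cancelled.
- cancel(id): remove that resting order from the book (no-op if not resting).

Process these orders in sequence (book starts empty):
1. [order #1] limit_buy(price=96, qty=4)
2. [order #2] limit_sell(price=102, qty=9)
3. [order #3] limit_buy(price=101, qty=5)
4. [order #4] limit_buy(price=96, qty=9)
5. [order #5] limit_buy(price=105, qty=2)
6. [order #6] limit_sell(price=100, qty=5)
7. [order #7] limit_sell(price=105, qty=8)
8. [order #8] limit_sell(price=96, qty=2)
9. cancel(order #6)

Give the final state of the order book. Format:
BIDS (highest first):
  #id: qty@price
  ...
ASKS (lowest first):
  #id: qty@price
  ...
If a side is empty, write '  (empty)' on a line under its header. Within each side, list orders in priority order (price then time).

After op 1 [order #1] limit_buy(price=96, qty=4): fills=none; bids=[#1:4@96] asks=[-]
After op 2 [order #2] limit_sell(price=102, qty=9): fills=none; bids=[#1:4@96] asks=[#2:9@102]
After op 3 [order #3] limit_buy(price=101, qty=5): fills=none; bids=[#3:5@101 #1:4@96] asks=[#2:9@102]
After op 4 [order #4] limit_buy(price=96, qty=9): fills=none; bids=[#3:5@101 #1:4@96 #4:9@96] asks=[#2:9@102]
After op 5 [order #5] limit_buy(price=105, qty=2): fills=#5x#2:2@102; bids=[#3:5@101 #1:4@96 #4:9@96] asks=[#2:7@102]
After op 6 [order #6] limit_sell(price=100, qty=5): fills=#3x#6:5@101; bids=[#1:4@96 #4:9@96] asks=[#2:7@102]
After op 7 [order #7] limit_sell(price=105, qty=8): fills=none; bids=[#1:4@96 #4:9@96] asks=[#2:7@102 #7:8@105]
After op 8 [order #8] limit_sell(price=96, qty=2): fills=#1x#8:2@96; bids=[#1:2@96 #4:9@96] asks=[#2:7@102 #7:8@105]
After op 9 cancel(order #6): fills=none; bids=[#1:2@96 #4:9@96] asks=[#2:7@102 #7:8@105]

Answer: BIDS (highest first):
  #1: 2@96
  #4: 9@96
ASKS (lowest first):
  #2: 7@102
  #7: 8@105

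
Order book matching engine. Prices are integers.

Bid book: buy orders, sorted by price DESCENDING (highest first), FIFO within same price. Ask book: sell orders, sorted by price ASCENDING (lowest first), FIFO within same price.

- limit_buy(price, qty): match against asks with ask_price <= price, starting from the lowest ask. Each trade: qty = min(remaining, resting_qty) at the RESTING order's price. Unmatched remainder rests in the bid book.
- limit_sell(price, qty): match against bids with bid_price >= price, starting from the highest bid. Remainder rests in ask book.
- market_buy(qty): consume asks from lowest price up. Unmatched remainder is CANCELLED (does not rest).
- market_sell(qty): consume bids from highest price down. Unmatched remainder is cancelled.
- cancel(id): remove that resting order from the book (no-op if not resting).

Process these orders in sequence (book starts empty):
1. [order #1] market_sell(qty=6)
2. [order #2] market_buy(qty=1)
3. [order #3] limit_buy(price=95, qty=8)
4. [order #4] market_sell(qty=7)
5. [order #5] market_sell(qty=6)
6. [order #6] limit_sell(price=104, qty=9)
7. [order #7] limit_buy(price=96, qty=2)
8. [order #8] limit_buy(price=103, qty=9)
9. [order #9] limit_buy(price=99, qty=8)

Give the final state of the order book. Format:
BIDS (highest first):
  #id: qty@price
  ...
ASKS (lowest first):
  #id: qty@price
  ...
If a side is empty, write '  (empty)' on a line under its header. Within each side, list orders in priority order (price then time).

After op 1 [order #1] market_sell(qty=6): fills=none; bids=[-] asks=[-]
After op 2 [order #2] market_buy(qty=1): fills=none; bids=[-] asks=[-]
After op 3 [order #3] limit_buy(price=95, qty=8): fills=none; bids=[#3:8@95] asks=[-]
After op 4 [order #4] market_sell(qty=7): fills=#3x#4:7@95; bids=[#3:1@95] asks=[-]
After op 5 [order #5] market_sell(qty=6): fills=#3x#5:1@95; bids=[-] asks=[-]
After op 6 [order #6] limit_sell(price=104, qty=9): fills=none; bids=[-] asks=[#6:9@104]
After op 7 [order #7] limit_buy(price=96, qty=2): fills=none; bids=[#7:2@96] asks=[#6:9@104]
After op 8 [order #8] limit_buy(price=103, qty=9): fills=none; bids=[#8:9@103 #7:2@96] asks=[#6:9@104]
After op 9 [order #9] limit_buy(price=99, qty=8): fills=none; bids=[#8:9@103 #9:8@99 #7:2@96] asks=[#6:9@104]

Answer: BIDS (highest first):
  #8: 9@103
  #9: 8@99
  #7: 2@96
ASKS (lowest first):
  #6: 9@104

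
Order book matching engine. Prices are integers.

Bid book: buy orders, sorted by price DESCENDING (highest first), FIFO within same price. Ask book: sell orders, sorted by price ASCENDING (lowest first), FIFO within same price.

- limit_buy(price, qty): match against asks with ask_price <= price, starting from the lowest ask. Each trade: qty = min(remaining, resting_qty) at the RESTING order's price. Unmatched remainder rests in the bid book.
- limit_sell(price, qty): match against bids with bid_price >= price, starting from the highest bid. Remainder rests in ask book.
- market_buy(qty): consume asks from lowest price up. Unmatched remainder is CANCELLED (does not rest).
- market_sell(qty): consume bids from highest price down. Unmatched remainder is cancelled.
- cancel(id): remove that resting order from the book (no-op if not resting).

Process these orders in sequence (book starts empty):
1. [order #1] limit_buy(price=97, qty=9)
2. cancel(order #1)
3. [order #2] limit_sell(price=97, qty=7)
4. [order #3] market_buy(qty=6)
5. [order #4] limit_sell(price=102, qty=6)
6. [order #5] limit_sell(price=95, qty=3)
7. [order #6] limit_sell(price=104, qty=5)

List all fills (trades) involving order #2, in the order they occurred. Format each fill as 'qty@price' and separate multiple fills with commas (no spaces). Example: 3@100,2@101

Answer: 6@97

Derivation:
After op 1 [order #1] limit_buy(price=97, qty=9): fills=none; bids=[#1:9@97] asks=[-]
After op 2 cancel(order #1): fills=none; bids=[-] asks=[-]
After op 3 [order #2] limit_sell(price=97, qty=7): fills=none; bids=[-] asks=[#2:7@97]
After op 4 [order #3] market_buy(qty=6): fills=#3x#2:6@97; bids=[-] asks=[#2:1@97]
After op 5 [order #4] limit_sell(price=102, qty=6): fills=none; bids=[-] asks=[#2:1@97 #4:6@102]
After op 6 [order #5] limit_sell(price=95, qty=3): fills=none; bids=[-] asks=[#5:3@95 #2:1@97 #4:6@102]
After op 7 [order #6] limit_sell(price=104, qty=5): fills=none; bids=[-] asks=[#5:3@95 #2:1@97 #4:6@102 #6:5@104]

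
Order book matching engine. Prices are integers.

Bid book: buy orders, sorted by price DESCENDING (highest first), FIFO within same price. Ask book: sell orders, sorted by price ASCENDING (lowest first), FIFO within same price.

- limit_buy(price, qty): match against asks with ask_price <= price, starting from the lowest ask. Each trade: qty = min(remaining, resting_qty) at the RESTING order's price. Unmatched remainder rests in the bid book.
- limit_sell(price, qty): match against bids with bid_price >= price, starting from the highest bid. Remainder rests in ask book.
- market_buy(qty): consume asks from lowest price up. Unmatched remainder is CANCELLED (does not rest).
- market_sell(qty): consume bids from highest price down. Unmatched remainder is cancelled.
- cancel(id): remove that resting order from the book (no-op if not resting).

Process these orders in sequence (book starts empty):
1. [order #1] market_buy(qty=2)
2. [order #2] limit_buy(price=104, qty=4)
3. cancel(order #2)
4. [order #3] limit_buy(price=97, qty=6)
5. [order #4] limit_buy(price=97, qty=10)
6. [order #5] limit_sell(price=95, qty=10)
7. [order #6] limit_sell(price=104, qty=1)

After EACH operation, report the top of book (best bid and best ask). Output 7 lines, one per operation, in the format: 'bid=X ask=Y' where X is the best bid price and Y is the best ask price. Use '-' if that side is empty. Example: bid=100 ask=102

Answer: bid=- ask=-
bid=104 ask=-
bid=- ask=-
bid=97 ask=-
bid=97 ask=-
bid=97 ask=-
bid=97 ask=104

Derivation:
After op 1 [order #1] market_buy(qty=2): fills=none; bids=[-] asks=[-]
After op 2 [order #2] limit_buy(price=104, qty=4): fills=none; bids=[#2:4@104] asks=[-]
After op 3 cancel(order #2): fills=none; bids=[-] asks=[-]
After op 4 [order #3] limit_buy(price=97, qty=6): fills=none; bids=[#3:6@97] asks=[-]
After op 5 [order #4] limit_buy(price=97, qty=10): fills=none; bids=[#3:6@97 #4:10@97] asks=[-]
After op 6 [order #5] limit_sell(price=95, qty=10): fills=#3x#5:6@97 #4x#5:4@97; bids=[#4:6@97] asks=[-]
After op 7 [order #6] limit_sell(price=104, qty=1): fills=none; bids=[#4:6@97] asks=[#6:1@104]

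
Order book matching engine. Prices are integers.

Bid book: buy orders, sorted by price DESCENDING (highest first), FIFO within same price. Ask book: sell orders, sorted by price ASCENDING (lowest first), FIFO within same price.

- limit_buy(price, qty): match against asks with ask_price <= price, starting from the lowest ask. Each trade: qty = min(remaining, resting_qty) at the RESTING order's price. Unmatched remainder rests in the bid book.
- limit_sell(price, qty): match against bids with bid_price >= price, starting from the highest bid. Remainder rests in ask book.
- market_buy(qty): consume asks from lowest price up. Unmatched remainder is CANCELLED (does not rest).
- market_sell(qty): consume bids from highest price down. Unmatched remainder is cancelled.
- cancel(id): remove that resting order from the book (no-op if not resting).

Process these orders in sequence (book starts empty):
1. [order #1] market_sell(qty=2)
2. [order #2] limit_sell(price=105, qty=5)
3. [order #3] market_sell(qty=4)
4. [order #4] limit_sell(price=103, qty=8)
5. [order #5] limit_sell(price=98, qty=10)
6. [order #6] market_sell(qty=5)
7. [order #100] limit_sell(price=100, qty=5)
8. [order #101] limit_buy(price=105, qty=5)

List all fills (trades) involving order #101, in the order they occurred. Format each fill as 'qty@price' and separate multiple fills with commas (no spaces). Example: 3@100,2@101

After op 1 [order #1] market_sell(qty=2): fills=none; bids=[-] asks=[-]
After op 2 [order #2] limit_sell(price=105, qty=5): fills=none; bids=[-] asks=[#2:5@105]
After op 3 [order #3] market_sell(qty=4): fills=none; bids=[-] asks=[#2:5@105]
After op 4 [order #4] limit_sell(price=103, qty=8): fills=none; bids=[-] asks=[#4:8@103 #2:5@105]
After op 5 [order #5] limit_sell(price=98, qty=10): fills=none; bids=[-] asks=[#5:10@98 #4:8@103 #2:5@105]
After op 6 [order #6] market_sell(qty=5): fills=none; bids=[-] asks=[#5:10@98 #4:8@103 #2:5@105]
After op 7 [order #100] limit_sell(price=100, qty=5): fills=none; bids=[-] asks=[#5:10@98 #100:5@100 #4:8@103 #2:5@105]
After op 8 [order #101] limit_buy(price=105, qty=5): fills=#101x#5:5@98; bids=[-] asks=[#5:5@98 #100:5@100 #4:8@103 #2:5@105]

Answer: 5@98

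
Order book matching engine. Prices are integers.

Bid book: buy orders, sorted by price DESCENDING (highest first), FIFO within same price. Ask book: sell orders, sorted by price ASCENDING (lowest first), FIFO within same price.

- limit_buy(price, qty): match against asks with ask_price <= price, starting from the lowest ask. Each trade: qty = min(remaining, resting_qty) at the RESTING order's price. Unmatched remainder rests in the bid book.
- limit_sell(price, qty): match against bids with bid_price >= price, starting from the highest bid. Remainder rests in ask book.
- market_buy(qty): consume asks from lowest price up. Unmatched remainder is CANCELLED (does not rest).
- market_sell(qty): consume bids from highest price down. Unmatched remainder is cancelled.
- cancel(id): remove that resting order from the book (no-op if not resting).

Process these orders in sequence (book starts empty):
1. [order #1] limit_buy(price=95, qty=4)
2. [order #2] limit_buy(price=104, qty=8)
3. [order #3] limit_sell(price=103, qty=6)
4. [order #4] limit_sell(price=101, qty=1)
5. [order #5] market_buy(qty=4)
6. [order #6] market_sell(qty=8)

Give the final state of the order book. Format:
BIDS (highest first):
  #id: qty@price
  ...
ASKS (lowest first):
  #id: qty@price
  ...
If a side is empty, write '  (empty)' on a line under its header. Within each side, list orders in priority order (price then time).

Answer: BIDS (highest first):
  (empty)
ASKS (lowest first):
  (empty)

Derivation:
After op 1 [order #1] limit_buy(price=95, qty=4): fills=none; bids=[#1:4@95] asks=[-]
After op 2 [order #2] limit_buy(price=104, qty=8): fills=none; bids=[#2:8@104 #1:4@95] asks=[-]
After op 3 [order #3] limit_sell(price=103, qty=6): fills=#2x#3:6@104; bids=[#2:2@104 #1:4@95] asks=[-]
After op 4 [order #4] limit_sell(price=101, qty=1): fills=#2x#4:1@104; bids=[#2:1@104 #1:4@95] asks=[-]
After op 5 [order #5] market_buy(qty=4): fills=none; bids=[#2:1@104 #1:4@95] asks=[-]
After op 6 [order #6] market_sell(qty=8): fills=#2x#6:1@104 #1x#6:4@95; bids=[-] asks=[-]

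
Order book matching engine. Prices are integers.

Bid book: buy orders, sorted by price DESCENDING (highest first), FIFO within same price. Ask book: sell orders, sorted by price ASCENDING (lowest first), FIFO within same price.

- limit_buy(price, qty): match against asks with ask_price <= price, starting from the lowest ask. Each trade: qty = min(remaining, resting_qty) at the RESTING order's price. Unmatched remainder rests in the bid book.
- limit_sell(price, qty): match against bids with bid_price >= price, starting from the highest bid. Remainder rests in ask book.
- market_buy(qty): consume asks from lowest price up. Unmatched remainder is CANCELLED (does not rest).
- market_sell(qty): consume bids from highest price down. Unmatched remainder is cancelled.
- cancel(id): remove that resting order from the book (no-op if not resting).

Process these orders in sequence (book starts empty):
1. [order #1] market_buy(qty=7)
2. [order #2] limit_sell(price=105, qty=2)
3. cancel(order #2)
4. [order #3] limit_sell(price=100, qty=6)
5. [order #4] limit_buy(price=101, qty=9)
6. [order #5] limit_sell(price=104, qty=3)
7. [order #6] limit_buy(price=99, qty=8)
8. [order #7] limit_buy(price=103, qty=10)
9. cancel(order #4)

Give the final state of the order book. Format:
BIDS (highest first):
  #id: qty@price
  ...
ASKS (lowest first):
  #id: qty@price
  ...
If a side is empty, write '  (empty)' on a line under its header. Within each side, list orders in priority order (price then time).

Answer: BIDS (highest first):
  #7: 10@103
  #6: 8@99
ASKS (lowest first):
  #5: 3@104

Derivation:
After op 1 [order #1] market_buy(qty=7): fills=none; bids=[-] asks=[-]
After op 2 [order #2] limit_sell(price=105, qty=2): fills=none; bids=[-] asks=[#2:2@105]
After op 3 cancel(order #2): fills=none; bids=[-] asks=[-]
After op 4 [order #3] limit_sell(price=100, qty=6): fills=none; bids=[-] asks=[#3:6@100]
After op 5 [order #4] limit_buy(price=101, qty=9): fills=#4x#3:6@100; bids=[#4:3@101] asks=[-]
After op 6 [order #5] limit_sell(price=104, qty=3): fills=none; bids=[#4:3@101] asks=[#5:3@104]
After op 7 [order #6] limit_buy(price=99, qty=8): fills=none; bids=[#4:3@101 #6:8@99] asks=[#5:3@104]
After op 8 [order #7] limit_buy(price=103, qty=10): fills=none; bids=[#7:10@103 #4:3@101 #6:8@99] asks=[#5:3@104]
After op 9 cancel(order #4): fills=none; bids=[#7:10@103 #6:8@99] asks=[#5:3@104]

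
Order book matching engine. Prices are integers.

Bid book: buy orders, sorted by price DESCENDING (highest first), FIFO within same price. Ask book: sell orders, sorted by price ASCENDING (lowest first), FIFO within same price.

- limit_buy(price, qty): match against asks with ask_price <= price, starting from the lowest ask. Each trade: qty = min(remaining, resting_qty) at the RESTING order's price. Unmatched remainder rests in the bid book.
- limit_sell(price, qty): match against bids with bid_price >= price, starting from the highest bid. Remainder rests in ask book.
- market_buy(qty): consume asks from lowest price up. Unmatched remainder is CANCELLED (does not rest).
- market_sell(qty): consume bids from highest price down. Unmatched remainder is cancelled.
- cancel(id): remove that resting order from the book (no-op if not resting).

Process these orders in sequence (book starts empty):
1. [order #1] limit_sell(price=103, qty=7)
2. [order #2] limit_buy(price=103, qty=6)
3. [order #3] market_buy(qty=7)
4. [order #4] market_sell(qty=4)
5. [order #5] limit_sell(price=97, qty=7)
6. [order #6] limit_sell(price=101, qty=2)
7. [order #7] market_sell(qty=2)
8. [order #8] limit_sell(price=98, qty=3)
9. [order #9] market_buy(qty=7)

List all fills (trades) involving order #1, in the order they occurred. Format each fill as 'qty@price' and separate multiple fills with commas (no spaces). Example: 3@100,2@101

Answer: 6@103,1@103

Derivation:
After op 1 [order #1] limit_sell(price=103, qty=7): fills=none; bids=[-] asks=[#1:7@103]
After op 2 [order #2] limit_buy(price=103, qty=6): fills=#2x#1:6@103; bids=[-] asks=[#1:1@103]
After op 3 [order #3] market_buy(qty=7): fills=#3x#1:1@103; bids=[-] asks=[-]
After op 4 [order #4] market_sell(qty=4): fills=none; bids=[-] asks=[-]
After op 5 [order #5] limit_sell(price=97, qty=7): fills=none; bids=[-] asks=[#5:7@97]
After op 6 [order #6] limit_sell(price=101, qty=2): fills=none; bids=[-] asks=[#5:7@97 #6:2@101]
After op 7 [order #7] market_sell(qty=2): fills=none; bids=[-] asks=[#5:7@97 #6:2@101]
After op 8 [order #8] limit_sell(price=98, qty=3): fills=none; bids=[-] asks=[#5:7@97 #8:3@98 #6:2@101]
After op 9 [order #9] market_buy(qty=7): fills=#9x#5:7@97; bids=[-] asks=[#8:3@98 #6:2@101]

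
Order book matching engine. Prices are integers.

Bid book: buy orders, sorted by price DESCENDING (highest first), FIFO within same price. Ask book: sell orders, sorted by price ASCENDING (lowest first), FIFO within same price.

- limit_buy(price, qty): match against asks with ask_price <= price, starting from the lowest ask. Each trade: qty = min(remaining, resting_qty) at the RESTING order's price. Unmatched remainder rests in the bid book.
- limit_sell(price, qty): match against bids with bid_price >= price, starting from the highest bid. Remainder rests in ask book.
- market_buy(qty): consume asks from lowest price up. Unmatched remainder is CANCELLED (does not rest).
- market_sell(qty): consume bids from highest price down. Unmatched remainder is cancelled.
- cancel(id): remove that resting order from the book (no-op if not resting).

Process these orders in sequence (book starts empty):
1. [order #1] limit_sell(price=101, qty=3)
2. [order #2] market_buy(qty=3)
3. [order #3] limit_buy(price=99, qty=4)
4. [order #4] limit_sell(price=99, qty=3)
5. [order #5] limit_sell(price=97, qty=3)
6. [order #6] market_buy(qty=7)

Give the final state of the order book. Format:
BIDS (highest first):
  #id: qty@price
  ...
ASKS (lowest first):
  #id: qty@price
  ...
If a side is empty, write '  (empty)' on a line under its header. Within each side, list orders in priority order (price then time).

After op 1 [order #1] limit_sell(price=101, qty=3): fills=none; bids=[-] asks=[#1:3@101]
After op 2 [order #2] market_buy(qty=3): fills=#2x#1:3@101; bids=[-] asks=[-]
After op 3 [order #3] limit_buy(price=99, qty=4): fills=none; bids=[#3:4@99] asks=[-]
After op 4 [order #4] limit_sell(price=99, qty=3): fills=#3x#4:3@99; bids=[#3:1@99] asks=[-]
After op 5 [order #5] limit_sell(price=97, qty=3): fills=#3x#5:1@99; bids=[-] asks=[#5:2@97]
After op 6 [order #6] market_buy(qty=7): fills=#6x#5:2@97; bids=[-] asks=[-]

Answer: BIDS (highest first):
  (empty)
ASKS (lowest first):
  (empty)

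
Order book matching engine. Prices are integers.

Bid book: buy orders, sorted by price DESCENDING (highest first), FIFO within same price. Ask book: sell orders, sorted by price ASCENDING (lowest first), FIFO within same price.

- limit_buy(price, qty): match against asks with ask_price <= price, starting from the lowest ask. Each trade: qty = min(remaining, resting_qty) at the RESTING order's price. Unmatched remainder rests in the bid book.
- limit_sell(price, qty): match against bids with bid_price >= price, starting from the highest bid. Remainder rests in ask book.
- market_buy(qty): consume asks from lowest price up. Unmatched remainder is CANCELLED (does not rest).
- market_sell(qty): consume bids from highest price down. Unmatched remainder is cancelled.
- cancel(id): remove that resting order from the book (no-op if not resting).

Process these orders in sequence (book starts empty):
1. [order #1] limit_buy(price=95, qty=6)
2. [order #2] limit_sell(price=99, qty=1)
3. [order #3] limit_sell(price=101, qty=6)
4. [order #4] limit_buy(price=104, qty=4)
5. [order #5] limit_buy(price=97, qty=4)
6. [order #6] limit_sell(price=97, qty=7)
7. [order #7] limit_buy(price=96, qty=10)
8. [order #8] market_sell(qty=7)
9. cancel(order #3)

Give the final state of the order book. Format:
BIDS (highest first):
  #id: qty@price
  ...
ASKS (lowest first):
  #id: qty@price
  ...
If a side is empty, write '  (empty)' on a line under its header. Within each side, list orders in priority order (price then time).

Answer: BIDS (highest first):
  #7: 3@96
  #1: 6@95
ASKS (lowest first):
  #6: 3@97

Derivation:
After op 1 [order #1] limit_buy(price=95, qty=6): fills=none; bids=[#1:6@95] asks=[-]
After op 2 [order #2] limit_sell(price=99, qty=1): fills=none; bids=[#1:6@95] asks=[#2:1@99]
After op 3 [order #3] limit_sell(price=101, qty=6): fills=none; bids=[#1:6@95] asks=[#2:1@99 #3:6@101]
After op 4 [order #4] limit_buy(price=104, qty=4): fills=#4x#2:1@99 #4x#3:3@101; bids=[#1:6@95] asks=[#3:3@101]
After op 5 [order #5] limit_buy(price=97, qty=4): fills=none; bids=[#5:4@97 #1:6@95] asks=[#3:3@101]
After op 6 [order #6] limit_sell(price=97, qty=7): fills=#5x#6:4@97; bids=[#1:6@95] asks=[#6:3@97 #3:3@101]
After op 7 [order #7] limit_buy(price=96, qty=10): fills=none; bids=[#7:10@96 #1:6@95] asks=[#6:3@97 #3:3@101]
After op 8 [order #8] market_sell(qty=7): fills=#7x#8:7@96; bids=[#7:3@96 #1:6@95] asks=[#6:3@97 #3:3@101]
After op 9 cancel(order #3): fills=none; bids=[#7:3@96 #1:6@95] asks=[#6:3@97]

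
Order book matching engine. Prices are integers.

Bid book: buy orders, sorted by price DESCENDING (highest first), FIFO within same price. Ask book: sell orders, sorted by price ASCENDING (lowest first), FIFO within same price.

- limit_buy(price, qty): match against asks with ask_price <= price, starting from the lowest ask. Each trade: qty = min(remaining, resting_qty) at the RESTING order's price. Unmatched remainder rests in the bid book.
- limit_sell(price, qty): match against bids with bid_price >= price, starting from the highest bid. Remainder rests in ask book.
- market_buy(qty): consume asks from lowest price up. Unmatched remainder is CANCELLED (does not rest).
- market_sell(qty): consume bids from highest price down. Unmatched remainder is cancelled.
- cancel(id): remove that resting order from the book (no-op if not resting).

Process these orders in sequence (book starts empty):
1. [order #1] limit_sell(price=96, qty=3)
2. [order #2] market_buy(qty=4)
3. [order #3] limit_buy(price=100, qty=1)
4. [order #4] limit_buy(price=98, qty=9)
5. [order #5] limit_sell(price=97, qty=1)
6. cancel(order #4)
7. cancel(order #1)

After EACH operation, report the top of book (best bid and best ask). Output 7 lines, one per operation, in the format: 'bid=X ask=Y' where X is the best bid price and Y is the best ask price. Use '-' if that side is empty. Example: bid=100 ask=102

Answer: bid=- ask=96
bid=- ask=-
bid=100 ask=-
bid=100 ask=-
bid=98 ask=-
bid=- ask=-
bid=- ask=-

Derivation:
After op 1 [order #1] limit_sell(price=96, qty=3): fills=none; bids=[-] asks=[#1:3@96]
After op 2 [order #2] market_buy(qty=4): fills=#2x#1:3@96; bids=[-] asks=[-]
After op 3 [order #3] limit_buy(price=100, qty=1): fills=none; bids=[#3:1@100] asks=[-]
After op 4 [order #4] limit_buy(price=98, qty=9): fills=none; bids=[#3:1@100 #4:9@98] asks=[-]
After op 5 [order #5] limit_sell(price=97, qty=1): fills=#3x#5:1@100; bids=[#4:9@98] asks=[-]
After op 6 cancel(order #4): fills=none; bids=[-] asks=[-]
After op 7 cancel(order #1): fills=none; bids=[-] asks=[-]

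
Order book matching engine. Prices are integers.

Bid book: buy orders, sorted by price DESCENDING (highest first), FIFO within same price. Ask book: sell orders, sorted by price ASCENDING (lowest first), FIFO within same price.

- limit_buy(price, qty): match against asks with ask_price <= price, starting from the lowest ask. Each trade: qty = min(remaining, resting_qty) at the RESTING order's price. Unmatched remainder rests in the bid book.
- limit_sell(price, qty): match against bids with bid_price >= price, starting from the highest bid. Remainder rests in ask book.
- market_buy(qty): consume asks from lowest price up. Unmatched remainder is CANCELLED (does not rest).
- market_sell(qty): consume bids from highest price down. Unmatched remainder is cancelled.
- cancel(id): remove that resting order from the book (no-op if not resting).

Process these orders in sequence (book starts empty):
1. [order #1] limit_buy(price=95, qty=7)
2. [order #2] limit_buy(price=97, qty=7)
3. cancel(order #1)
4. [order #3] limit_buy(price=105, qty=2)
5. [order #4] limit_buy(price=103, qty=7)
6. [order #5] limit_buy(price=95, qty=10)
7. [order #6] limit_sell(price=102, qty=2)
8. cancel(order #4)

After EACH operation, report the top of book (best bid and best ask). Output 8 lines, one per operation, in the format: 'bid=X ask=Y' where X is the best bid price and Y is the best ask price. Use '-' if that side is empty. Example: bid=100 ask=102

Answer: bid=95 ask=-
bid=97 ask=-
bid=97 ask=-
bid=105 ask=-
bid=105 ask=-
bid=105 ask=-
bid=103 ask=-
bid=97 ask=-

Derivation:
After op 1 [order #1] limit_buy(price=95, qty=7): fills=none; bids=[#1:7@95] asks=[-]
After op 2 [order #2] limit_buy(price=97, qty=7): fills=none; bids=[#2:7@97 #1:7@95] asks=[-]
After op 3 cancel(order #1): fills=none; bids=[#2:7@97] asks=[-]
After op 4 [order #3] limit_buy(price=105, qty=2): fills=none; bids=[#3:2@105 #2:7@97] asks=[-]
After op 5 [order #4] limit_buy(price=103, qty=7): fills=none; bids=[#3:2@105 #4:7@103 #2:7@97] asks=[-]
After op 6 [order #5] limit_buy(price=95, qty=10): fills=none; bids=[#3:2@105 #4:7@103 #2:7@97 #5:10@95] asks=[-]
After op 7 [order #6] limit_sell(price=102, qty=2): fills=#3x#6:2@105; bids=[#4:7@103 #2:7@97 #5:10@95] asks=[-]
After op 8 cancel(order #4): fills=none; bids=[#2:7@97 #5:10@95] asks=[-]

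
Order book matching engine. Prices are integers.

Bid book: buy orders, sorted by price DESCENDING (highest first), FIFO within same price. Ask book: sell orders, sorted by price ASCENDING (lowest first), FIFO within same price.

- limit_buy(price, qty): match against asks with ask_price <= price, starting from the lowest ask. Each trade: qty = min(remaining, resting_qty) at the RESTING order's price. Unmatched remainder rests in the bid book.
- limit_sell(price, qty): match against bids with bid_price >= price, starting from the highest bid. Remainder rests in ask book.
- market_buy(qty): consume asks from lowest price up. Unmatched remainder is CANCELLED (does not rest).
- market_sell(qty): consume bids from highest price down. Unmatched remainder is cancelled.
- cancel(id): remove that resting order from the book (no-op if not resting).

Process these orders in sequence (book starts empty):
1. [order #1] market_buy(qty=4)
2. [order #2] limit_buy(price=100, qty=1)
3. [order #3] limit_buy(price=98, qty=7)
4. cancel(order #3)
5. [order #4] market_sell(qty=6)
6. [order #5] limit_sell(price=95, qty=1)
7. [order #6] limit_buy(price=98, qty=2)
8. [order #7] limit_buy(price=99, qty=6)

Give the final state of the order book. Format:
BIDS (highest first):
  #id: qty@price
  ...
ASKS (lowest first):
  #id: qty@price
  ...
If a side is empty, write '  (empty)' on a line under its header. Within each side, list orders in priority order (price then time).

After op 1 [order #1] market_buy(qty=4): fills=none; bids=[-] asks=[-]
After op 2 [order #2] limit_buy(price=100, qty=1): fills=none; bids=[#2:1@100] asks=[-]
After op 3 [order #3] limit_buy(price=98, qty=7): fills=none; bids=[#2:1@100 #3:7@98] asks=[-]
After op 4 cancel(order #3): fills=none; bids=[#2:1@100] asks=[-]
After op 5 [order #4] market_sell(qty=6): fills=#2x#4:1@100; bids=[-] asks=[-]
After op 6 [order #5] limit_sell(price=95, qty=1): fills=none; bids=[-] asks=[#5:1@95]
After op 7 [order #6] limit_buy(price=98, qty=2): fills=#6x#5:1@95; bids=[#6:1@98] asks=[-]
After op 8 [order #7] limit_buy(price=99, qty=6): fills=none; bids=[#7:6@99 #6:1@98] asks=[-]

Answer: BIDS (highest first):
  #7: 6@99
  #6: 1@98
ASKS (lowest first):
  (empty)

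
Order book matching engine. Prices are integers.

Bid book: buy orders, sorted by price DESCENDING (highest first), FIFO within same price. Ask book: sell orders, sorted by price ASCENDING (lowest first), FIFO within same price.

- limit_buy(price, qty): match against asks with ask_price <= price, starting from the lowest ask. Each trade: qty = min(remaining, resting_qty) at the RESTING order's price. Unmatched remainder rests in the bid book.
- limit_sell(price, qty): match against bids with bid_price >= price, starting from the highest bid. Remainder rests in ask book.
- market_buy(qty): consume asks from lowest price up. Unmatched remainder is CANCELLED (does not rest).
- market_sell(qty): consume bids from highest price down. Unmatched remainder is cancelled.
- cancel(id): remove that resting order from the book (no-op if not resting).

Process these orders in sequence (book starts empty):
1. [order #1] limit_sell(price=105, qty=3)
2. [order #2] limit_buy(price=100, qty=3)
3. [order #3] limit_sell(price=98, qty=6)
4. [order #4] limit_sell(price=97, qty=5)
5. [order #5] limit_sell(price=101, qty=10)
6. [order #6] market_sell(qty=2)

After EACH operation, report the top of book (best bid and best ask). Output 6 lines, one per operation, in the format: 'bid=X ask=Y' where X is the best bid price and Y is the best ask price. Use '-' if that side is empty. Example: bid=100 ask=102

Answer: bid=- ask=105
bid=100 ask=105
bid=- ask=98
bid=- ask=97
bid=- ask=97
bid=- ask=97

Derivation:
After op 1 [order #1] limit_sell(price=105, qty=3): fills=none; bids=[-] asks=[#1:3@105]
After op 2 [order #2] limit_buy(price=100, qty=3): fills=none; bids=[#2:3@100] asks=[#1:3@105]
After op 3 [order #3] limit_sell(price=98, qty=6): fills=#2x#3:3@100; bids=[-] asks=[#3:3@98 #1:3@105]
After op 4 [order #4] limit_sell(price=97, qty=5): fills=none; bids=[-] asks=[#4:5@97 #3:3@98 #1:3@105]
After op 5 [order #5] limit_sell(price=101, qty=10): fills=none; bids=[-] asks=[#4:5@97 #3:3@98 #5:10@101 #1:3@105]
After op 6 [order #6] market_sell(qty=2): fills=none; bids=[-] asks=[#4:5@97 #3:3@98 #5:10@101 #1:3@105]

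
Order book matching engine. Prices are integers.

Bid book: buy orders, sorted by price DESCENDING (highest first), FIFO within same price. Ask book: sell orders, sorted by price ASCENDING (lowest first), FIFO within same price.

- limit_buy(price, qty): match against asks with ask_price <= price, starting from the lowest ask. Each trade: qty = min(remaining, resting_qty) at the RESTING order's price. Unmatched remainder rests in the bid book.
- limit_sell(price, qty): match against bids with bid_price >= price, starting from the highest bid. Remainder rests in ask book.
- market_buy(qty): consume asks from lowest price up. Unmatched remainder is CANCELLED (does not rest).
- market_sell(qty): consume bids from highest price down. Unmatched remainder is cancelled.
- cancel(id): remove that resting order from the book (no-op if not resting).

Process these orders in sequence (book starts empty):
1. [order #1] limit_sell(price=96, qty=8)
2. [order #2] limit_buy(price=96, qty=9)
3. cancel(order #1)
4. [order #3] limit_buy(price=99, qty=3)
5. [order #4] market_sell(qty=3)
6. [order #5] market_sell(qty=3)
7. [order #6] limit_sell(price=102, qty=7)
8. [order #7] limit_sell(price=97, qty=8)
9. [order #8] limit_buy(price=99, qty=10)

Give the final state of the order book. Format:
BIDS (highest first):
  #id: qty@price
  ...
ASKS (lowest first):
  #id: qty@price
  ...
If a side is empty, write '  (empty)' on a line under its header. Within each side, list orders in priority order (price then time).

After op 1 [order #1] limit_sell(price=96, qty=8): fills=none; bids=[-] asks=[#1:8@96]
After op 2 [order #2] limit_buy(price=96, qty=9): fills=#2x#1:8@96; bids=[#2:1@96] asks=[-]
After op 3 cancel(order #1): fills=none; bids=[#2:1@96] asks=[-]
After op 4 [order #3] limit_buy(price=99, qty=3): fills=none; bids=[#3:3@99 #2:1@96] asks=[-]
After op 5 [order #4] market_sell(qty=3): fills=#3x#4:3@99; bids=[#2:1@96] asks=[-]
After op 6 [order #5] market_sell(qty=3): fills=#2x#5:1@96; bids=[-] asks=[-]
After op 7 [order #6] limit_sell(price=102, qty=7): fills=none; bids=[-] asks=[#6:7@102]
After op 8 [order #7] limit_sell(price=97, qty=8): fills=none; bids=[-] asks=[#7:8@97 #6:7@102]
After op 9 [order #8] limit_buy(price=99, qty=10): fills=#8x#7:8@97; bids=[#8:2@99] asks=[#6:7@102]

Answer: BIDS (highest first):
  #8: 2@99
ASKS (lowest first):
  #6: 7@102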